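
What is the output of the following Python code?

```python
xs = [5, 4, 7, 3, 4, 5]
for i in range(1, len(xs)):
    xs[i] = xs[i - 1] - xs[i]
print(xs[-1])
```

-18

i=1: xs[1] = 5-4 = 1 → [5, 1, 7, 3, 4, 5]
i=2: xs[2] = 1-7 = -6 → [5, 1, -6, 3, 4, 5]
i=3: xs[3] = (-6)-3 = -9 → [5, 1, -6, -9, 4, 5]
i=4: xs[4] = (-9)-4 = -13 → [5, 1, -6, -9, -13, 5]
i=5: xs[5] = (-13)-5 = -18 → [5, 1, -6, -9, -13, -18]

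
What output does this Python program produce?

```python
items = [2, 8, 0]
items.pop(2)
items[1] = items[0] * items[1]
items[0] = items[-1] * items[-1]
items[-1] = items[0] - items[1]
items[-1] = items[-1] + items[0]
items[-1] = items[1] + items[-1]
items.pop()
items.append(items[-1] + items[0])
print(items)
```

[256, 512]

pop(2) removes 0 → [2, 8]
items[1] = items[0]*items[1] = 2*8 = 16 → [2, 16]
items[0] = items[-1]*items[-1] = 16*16 = 256 → [256, 16]
items[-1] = items[0]-items[1] = 256-16 = 240 → [256, 240]
items[-1] = items[-1]+items[0] = 240+256 = 496 → [256, 496]
items[-1] = items[1]+items[-1] = 496+496 = 992 → [256, 992]
pop() removes 992 → [256]
append items[-1]+items[0] = 256+256 = 512 → [256, 512]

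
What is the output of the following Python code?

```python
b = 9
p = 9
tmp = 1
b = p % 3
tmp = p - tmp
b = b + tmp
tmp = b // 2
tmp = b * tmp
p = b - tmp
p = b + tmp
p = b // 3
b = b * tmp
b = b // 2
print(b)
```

128

b = 9%3 = 0
tmp = 9-1 = 8
b = 0+8 = 8
tmp = 8//2 = 4
tmp = 8*4 = 32
p = 8-32 = -24
p = 8+32 = 40
p = 8//3 = 2
b = 8*32 = 256
b = 256//2 = 128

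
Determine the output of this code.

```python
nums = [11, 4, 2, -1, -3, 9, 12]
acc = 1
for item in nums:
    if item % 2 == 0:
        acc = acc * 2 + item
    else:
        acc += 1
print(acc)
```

54

item=11: not even, acc = 1+1 = 2
item=4: even, acc = 2*2+4 = 8
item=2: even, acc = 8*2+2 = 18
item=-1: not even, acc = 18+1 = 19
item=-3: not even, acc = 19+1 = 20
item=9: not even, acc = 20+1 = 21
item=12: even, acc = 21*2+12 = 54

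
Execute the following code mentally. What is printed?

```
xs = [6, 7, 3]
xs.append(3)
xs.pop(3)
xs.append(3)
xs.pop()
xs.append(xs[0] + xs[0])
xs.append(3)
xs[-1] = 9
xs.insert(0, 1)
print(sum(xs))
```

38

append 3 → [6, 7, 3, 3]
pop(3) removes 3 → [6, 7, 3]
append 3 → [6, 7, 3, 3]
pop() removes 3 → [6, 7, 3]
append xs[0]+xs[0] = 6+6 = 12 → [6, 7, 3, 12]
append 3 → [6, 7, 3, 12, 3]
xs[-1] = 9 → [6, 7, 3, 12, 9]
insert 1 at 0 → [1, 6, 7, 3, 12, 9]
sum = 38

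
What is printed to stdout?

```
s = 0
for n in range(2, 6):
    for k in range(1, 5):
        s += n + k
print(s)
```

96

n=2,k=1: s = 0+3 = 3
n=2,k=2: s = 3+4 = 7
n=2,k=3: s = 7+5 = 12
n=2,k=4: s = 12+6 = 18
n=3,k=1: s = 18+4 = 22
n=3,k=2: s = 22+5 = 27
n=3,k=3: s = 27+6 = 33
n=3,k=4: s = 33+7 = 40
n=4,k=1: s = 40+5 = 45
n=4,k=2: s = 45+6 = 51
n=4,k=3: s = 51+7 = 58
n=4,k=4: s = 58+8 = 66
n=5,k=1: s = 66+6 = 72
n=5,k=2: s = 72+7 = 79
n=5,k=3: s = 79+8 = 87
n=5,k=4: s = 87+9 = 96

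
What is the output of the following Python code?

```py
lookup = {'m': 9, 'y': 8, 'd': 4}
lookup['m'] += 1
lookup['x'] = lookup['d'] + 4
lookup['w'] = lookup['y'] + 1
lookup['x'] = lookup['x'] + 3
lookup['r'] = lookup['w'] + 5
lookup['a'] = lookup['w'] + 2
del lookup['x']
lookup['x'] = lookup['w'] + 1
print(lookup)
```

lookup['m'] = 9+1 = 10 → {'m': 10, 'y': 8, 'd': 4}
lookup['x'] = lookup['d']+4 = 8 → {'m': 10, 'y': 8, 'd': 4, 'x': 8}
lookup['w'] = lookup['y']+1 = 9 → {'m': 10, 'y': 8, 'd': 4, 'x': 8, 'w': 9}
lookup['x'] = lookup['x']+3 = 11 → {'m': 10, 'y': 8, 'd': 4, 'x': 11, 'w': 9}
lookup['r'] = lookup['w']+5 = 14 → {'m': 10, 'y': 8, 'd': 4, 'x': 11, 'w': 9, 'r': 14}
lookup['a'] = lookup['w']+2 = 11 → {'m': 10, 'y': 8, 'd': 4, 'x': 11, 'w': 9, 'r': 14, 'a': 11}
del 'x' → {'m': 10, 'y': 8, 'd': 4, 'w': 9, 'r': 14, 'a': 11}
lookup['x'] = lookup['w']+1 = 10 → {'m': 10, 'y': 8, 'd': 4, 'w': 9, 'r': 14, 'a': 11, 'x': 10}

{'m': 10, 'y': 8, 'd': 4, 'w': 9, 'r': 14, 'a': 11, 'x': 10}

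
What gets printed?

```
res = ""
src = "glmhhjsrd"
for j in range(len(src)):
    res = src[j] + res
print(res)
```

j=0: prepend 'g' → 'g'
j=1: prepend 'l' → 'lg'
j=2: prepend 'm' → 'mlg'
j=3: prepend 'h' → 'hmlg'
j=4: prepend 'h' → 'hhmlg'
j=5: prepend 'j' → 'jhhmlg'
j=6: prepend 's' → 'sjhhmlg'
j=7: prepend 'r' → 'rsjhhmlg'
j=8: prepend 'd' → 'drsjhhmlg'

drsjhhmlg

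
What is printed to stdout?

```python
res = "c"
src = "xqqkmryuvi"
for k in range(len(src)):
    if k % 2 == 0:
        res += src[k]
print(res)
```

cxqmyv

k=0: add 'x' → 'cx'
k=1: skip
k=2: add 'q' → 'cxq'
k=3: skip
k=4: add 'm' → 'cxqm'
k=5: skip
k=6: add 'y' → 'cxqmy'
k=7: skip
k=8: add 'v' → 'cxqmyv'
k=9: skip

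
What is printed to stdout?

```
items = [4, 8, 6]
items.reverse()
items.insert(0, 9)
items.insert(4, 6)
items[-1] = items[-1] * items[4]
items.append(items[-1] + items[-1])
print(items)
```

reverse → [6, 8, 4]
insert 9 at 0 → [9, 6, 8, 4]
insert 6 at 4 → [9, 6, 8, 4, 6]
items[-1] = items[-1]*items[4] = 6*6 = 36 → [9, 6, 8, 4, 36]
append items[-1]+items[-1] = 36+36 = 72 → [9, 6, 8, 4, 36, 72]

[9, 6, 8, 4, 36, 72]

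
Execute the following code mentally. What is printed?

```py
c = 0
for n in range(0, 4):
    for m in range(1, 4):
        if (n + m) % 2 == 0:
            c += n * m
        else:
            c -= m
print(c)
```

8

n=0,m=1: odd sum, c = 0-1 = -1
n=0,m=2: even sum, c = (-1)+0 = -1
n=0,m=3: odd sum, c = (-1)-3 = -4
n=1,m=1: even sum, c = (-4)+1 = -3
n=1,m=2: odd sum, c = (-3)-2 = -5
n=1,m=3: even sum, c = (-5)+3 = -2
n=2,m=1: odd sum, c = (-2)-1 = -3
n=2,m=2: even sum, c = (-3)+4 = 1
n=2,m=3: odd sum, c = 1-3 = -2
n=3,m=1: even sum, c = (-2)+3 = 1
n=3,m=2: odd sum, c = 1-2 = -1
n=3,m=3: even sum, c = (-1)+9 = 8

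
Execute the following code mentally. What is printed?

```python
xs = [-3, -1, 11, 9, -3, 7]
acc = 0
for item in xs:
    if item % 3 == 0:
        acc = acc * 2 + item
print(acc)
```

item=-3: %3==0, acc = 0*2+(-3) = -3
item=-1: not %3==0
item=11: not %3==0
item=9: %3==0, acc = (-3)*2+9 = 3
item=-3: %3==0, acc = 3*2+(-3) = 3
item=7: not %3==0

3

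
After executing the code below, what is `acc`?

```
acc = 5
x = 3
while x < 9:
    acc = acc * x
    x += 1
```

100800

x=3: acc = 5*3 = 15
x=4: acc = 15*4 = 60
x=5: acc = 60*5 = 300
x=6: acc = 300*6 = 1800
x=7: acc = 1800*7 = 12600
x=8: acc = 12600*8 = 100800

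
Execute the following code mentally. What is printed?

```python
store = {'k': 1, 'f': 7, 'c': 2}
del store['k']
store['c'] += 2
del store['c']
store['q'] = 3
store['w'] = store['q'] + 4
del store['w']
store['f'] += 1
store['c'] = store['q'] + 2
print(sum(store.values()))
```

16

del 'k' → {'f': 7, 'c': 2}
store['c'] = 2+2 = 4 → {'f': 7, 'c': 4}
del 'c' → {'f': 7}
store['q'] = 3 → {'f': 7, 'q': 3}
store['w'] = store['q']+4 = 7 → {'f': 7, 'q': 3, 'w': 7}
del 'w' → {'f': 7, 'q': 3}
store['f'] = 7+1 = 8 → {'f': 8, 'q': 3}
store['c'] = store['q']+2 = 5 → {'f': 8, 'q': 3, 'c': 5}
sum of values = 16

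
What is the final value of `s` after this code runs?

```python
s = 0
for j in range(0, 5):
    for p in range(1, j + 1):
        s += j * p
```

65

j=1,p=1: s = 0+1 = 1
j=2,p=1: s = 1+2 = 3
j=2,p=2: s = 3+4 = 7
j=3,p=1: s = 7+3 = 10
j=3,p=2: s = 10+6 = 16
j=3,p=3: s = 16+9 = 25
j=4,p=1: s = 25+4 = 29
j=4,p=2: s = 29+8 = 37
j=4,p=3: s = 37+12 = 49
j=4,p=4: s = 49+16 = 65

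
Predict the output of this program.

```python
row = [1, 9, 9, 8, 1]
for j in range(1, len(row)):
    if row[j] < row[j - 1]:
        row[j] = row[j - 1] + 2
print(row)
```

j=1: 9>=1, unchanged → [1, 9, 9, 8, 1]
j=2: 9>=9, unchanged → [1, 9, 9, 8, 1]
j=3: 8<9, row[3] = 9+2 = 11 → [1, 9, 9, 11, 1]
j=4: 1<11, row[4] = 11+2 = 13 → [1, 9, 9, 11, 13]

[1, 9, 9, 11, 13]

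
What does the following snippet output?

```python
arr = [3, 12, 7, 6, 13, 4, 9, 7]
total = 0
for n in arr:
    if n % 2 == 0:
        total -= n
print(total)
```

-22

n=3: not even
n=12: even, total = 0-12 = -12
n=7: not even
n=6: even, total = (-12)-6 = -18
n=13: not even
n=4: even, total = (-18)-4 = -22
n=9: not even
n=7: not even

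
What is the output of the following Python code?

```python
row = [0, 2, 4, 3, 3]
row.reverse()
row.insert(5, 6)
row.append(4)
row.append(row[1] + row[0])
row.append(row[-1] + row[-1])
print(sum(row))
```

40

reverse → [3, 3, 4, 2, 0]
insert 6 at 5 → [3, 3, 4, 2, 0, 6]
append 4 → [3, 3, 4, 2, 0, 6, 4]
append row[1]+row[0] = 3+3 = 6 → [3, 3, 4, 2, 0, 6, 4, 6]
append row[-1]+row[-1] = 6+6 = 12 → [3, 3, 4, 2, 0, 6, 4, 6, 12]
sum = 40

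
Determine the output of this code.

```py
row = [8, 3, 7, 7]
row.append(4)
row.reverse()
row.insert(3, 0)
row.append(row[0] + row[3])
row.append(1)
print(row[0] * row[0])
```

16

append 4 → [8, 3, 7, 7, 4]
reverse → [4, 7, 7, 3, 8]
insert 0 at 3 → [4, 7, 7, 0, 3, 8]
append row[0]+row[3] = 4+0 = 4 → [4, 7, 7, 0, 3, 8, 4]
append 1 → [4, 7, 7, 0, 3, 8, 4, 1]
row[0]*row[0] = 4*4 = 16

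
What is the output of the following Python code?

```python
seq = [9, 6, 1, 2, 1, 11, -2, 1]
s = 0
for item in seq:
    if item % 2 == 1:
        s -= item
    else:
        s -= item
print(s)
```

-29

item=9: odd, s = 0-9 = -9
item=6: not odd, s = (-9)-6 = -15
item=1: odd, s = (-15)-1 = -16
item=2: not odd, s = (-16)-2 = -18
item=1: odd, s = (-18)-1 = -19
item=11: odd, s = (-19)-11 = -30
item=-2: not odd, s = (-30)-(-2) = -28
item=1: odd, s = (-28)-1 = -29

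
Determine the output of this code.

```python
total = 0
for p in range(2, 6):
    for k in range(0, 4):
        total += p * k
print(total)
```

84

p=2,k=0: total = 0+0 = 0
p=2,k=1: total = 0+2 = 2
p=2,k=2: total = 2+4 = 6
p=2,k=3: total = 6+6 = 12
p=3,k=0: total = 12+0 = 12
p=3,k=1: total = 12+3 = 15
p=3,k=2: total = 15+6 = 21
p=3,k=3: total = 21+9 = 30
p=4,k=0: total = 30+0 = 30
p=4,k=1: total = 30+4 = 34
p=4,k=2: total = 34+8 = 42
p=4,k=3: total = 42+12 = 54
p=5,k=0: total = 54+0 = 54
p=5,k=1: total = 54+5 = 59
p=5,k=2: total = 59+10 = 69
p=5,k=3: total = 69+15 = 84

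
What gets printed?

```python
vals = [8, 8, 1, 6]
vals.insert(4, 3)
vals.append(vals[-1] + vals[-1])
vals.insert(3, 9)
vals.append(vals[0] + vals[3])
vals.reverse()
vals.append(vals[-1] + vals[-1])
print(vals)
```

[17, 6, 3, 6, 9, 1, 8, 8, 16]

insert 3 at 4 → [8, 8, 1, 6, 3]
append vals[-1]+vals[-1] = 3+3 = 6 → [8, 8, 1, 6, 3, 6]
insert 9 at 3 → [8, 8, 1, 9, 6, 3, 6]
append vals[0]+vals[3] = 8+9 = 17 → [8, 8, 1, 9, 6, 3, 6, 17]
reverse → [17, 6, 3, 6, 9, 1, 8, 8]
append vals[-1]+vals[-1] = 8+8 = 16 → [17, 6, 3, 6, 9, 1, 8, 8, 16]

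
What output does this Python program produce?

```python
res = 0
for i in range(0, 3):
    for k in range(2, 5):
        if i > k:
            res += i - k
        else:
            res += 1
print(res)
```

i=0,k=2: not 0>2, res = 0+1 = 1
i=0,k=3: not 0>3, res = 1+1 = 2
i=0,k=4: not 0>4, res = 2+1 = 3
i=1,k=2: not 1>2, res = 3+1 = 4
i=1,k=3: not 1>3, res = 4+1 = 5
i=1,k=4: not 1>4, res = 5+1 = 6
i=2,k=2: not 2>2, res = 6+1 = 7
i=2,k=3: not 2>3, res = 7+1 = 8
i=2,k=4: not 2>4, res = 8+1 = 9

9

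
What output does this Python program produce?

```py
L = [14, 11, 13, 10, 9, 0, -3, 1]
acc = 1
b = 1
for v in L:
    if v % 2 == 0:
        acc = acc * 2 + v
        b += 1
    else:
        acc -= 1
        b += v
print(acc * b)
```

v=14: even, acc = 1*2+14 = 16; b=2
v=11: not even, acc = 16-1 = 15; b=13
v=13: not even, acc = 15-1 = 14; b=26
v=10: even, acc = 14*2+10 = 38; b=27
v=9: not even, acc = 38-1 = 37; b=36
v=0: even, acc = 37*2+0 = 74; b=37
v=-3: not even, acc = 74-1 = 73; b=34
v=1: not even, acc = 73-1 = 72; b=35
acc*b = 72*35 = 2520

2520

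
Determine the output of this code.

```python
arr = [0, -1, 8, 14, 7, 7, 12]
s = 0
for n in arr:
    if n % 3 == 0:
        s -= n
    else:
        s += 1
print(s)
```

n=0: %3==0, s = 0-0 = 0
n=-1: not %3==0, s = 0+1 = 1
n=8: not %3==0, s = 1+1 = 2
n=14: not %3==0, s = 2+1 = 3
n=7: not %3==0, s = 3+1 = 4
n=7: not %3==0, s = 4+1 = 5
n=12: %3==0, s = 5-12 = -7

-7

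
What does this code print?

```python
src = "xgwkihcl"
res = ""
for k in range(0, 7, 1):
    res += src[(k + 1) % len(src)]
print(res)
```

k=0: add src[1]='g' → 'g'
k=1: add src[2]='w' → 'gw'
k=2: add src[3]='k' → 'gwk'
k=3: add src[4]='i' → 'gwki'
k=4: add src[5]='h' → 'gwkih'
k=5: add src[6]='c' → 'gwkihc'
k=6: add src[7]='l' → 'gwkihcl'

gwkihcl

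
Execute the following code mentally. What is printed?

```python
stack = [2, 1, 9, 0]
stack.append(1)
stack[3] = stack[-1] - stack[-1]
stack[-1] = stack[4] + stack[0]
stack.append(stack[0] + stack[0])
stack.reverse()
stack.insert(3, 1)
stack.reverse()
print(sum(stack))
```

20

append 1 → [2, 1, 9, 0, 1]
stack[3] = stack[-1]-stack[-1] = 1-1 = 0 → [2, 1, 9, 0, 1]
stack[-1] = stack[4]+stack[0] = 1+2 = 3 → [2, 1, 9, 0, 3]
append stack[0]+stack[0] = 2+2 = 4 → [2, 1, 9, 0, 3, 4]
reverse → [4, 3, 0, 9, 1, 2]
insert 1 at 3 → [4, 3, 0, 1, 9, 1, 2]
reverse → [2, 1, 9, 1, 0, 3, 4]
sum = 20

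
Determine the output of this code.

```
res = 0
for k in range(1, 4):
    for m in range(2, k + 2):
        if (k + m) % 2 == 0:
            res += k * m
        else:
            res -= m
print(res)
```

2

k=1,m=2: odd sum, res = 0-2 = -2
k=2,m=2: even sum, res = (-2)+4 = 2
k=2,m=3: odd sum, res = 2-3 = -1
k=3,m=2: odd sum, res = (-1)-2 = -3
k=3,m=3: even sum, res = (-3)+9 = 6
k=3,m=4: odd sum, res = 6-4 = 2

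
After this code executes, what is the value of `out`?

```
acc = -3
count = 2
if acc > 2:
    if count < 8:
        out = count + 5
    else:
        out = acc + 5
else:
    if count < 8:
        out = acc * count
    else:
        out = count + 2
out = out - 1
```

acc=-3, count=2
acc > 2 is False; count < 8 is True
→ out = acc * count = -6
out = (-6)-1 = -7

-7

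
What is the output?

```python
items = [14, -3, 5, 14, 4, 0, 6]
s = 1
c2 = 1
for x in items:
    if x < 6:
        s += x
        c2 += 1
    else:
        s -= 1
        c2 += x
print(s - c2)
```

x=14: not <6, s = 1-1 = 0; c2=15
x=-3: <6, s = 0+(-3) = -3; c2=16
x=5: <6, s = (-3)+5 = 2; c2=17
x=14: not <6, s = 2-1 = 1; c2=31
x=4: <6, s = 1+4 = 5; c2=32
x=0: <6, s = 5+0 = 5; c2=33
x=6: not <6, s = 5-1 = 4; c2=39
s-c2 = 4-39 = -35

-35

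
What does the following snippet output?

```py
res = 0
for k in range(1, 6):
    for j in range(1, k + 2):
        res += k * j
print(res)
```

210

k=1,j=1: res = 0+1 = 1
k=1,j=2: res = 1+2 = 3
k=2,j=1: res = 3+2 = 5
k=2,j=2: res = 5+4 = 9
k=2,j=3: res = 9+6 = 15
k=3,j=1: res = 15+3 = 18
k=3,j=2: res = 18+6 = 24
k=3,j=3: res = 24+9 = 33
k=3,j=4: res = 33+12 = 45
k=4,j=1: res = 45+4 = 49
k=4,j=2: res = 49+8 = 57
k=4,j=3: res = 57+12 = 69
k=4,j=4: res = 69+16 = 85
k=4,j=5: res = 85+20 = 105
k=5,j=1: res = 105+5 = 110
k=5,j=2: res = 110+10 = 120
k=5,j=3: res = 120+15 = 135
k=5,j=4: res = 135+20 = 155
k=5,j=5: res = 155+25 = 180
k=5,j=6: res = 180+30 = 210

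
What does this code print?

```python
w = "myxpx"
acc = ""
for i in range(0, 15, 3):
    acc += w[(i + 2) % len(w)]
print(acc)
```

i=0: add w[2]='x' → 'x'
i=3: add w[0]='m' → 'xm'
i=6: add w[3]='p' → 'xmp'
i=9: add w[1]='y' → 'xmpy'
i=12: add w[4]='x' → 'xmpyx'

xmpyx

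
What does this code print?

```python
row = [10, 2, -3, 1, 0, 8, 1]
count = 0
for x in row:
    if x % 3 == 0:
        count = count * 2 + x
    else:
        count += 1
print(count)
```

x=10: not %3==0, count = 0+1 = 1
x=2: not %3==0, count = 1+1 = 2
x=-3: %3==0, count = 2*2+(-3) = 1
x=1: not %3==0, count = 1+1 = 2
x=0: %3==0, count = 2*2+0 = 4
x=8: not %3==0, count = 4+1 = 5
x=1: not %3==0, count = 5+1 = 6

6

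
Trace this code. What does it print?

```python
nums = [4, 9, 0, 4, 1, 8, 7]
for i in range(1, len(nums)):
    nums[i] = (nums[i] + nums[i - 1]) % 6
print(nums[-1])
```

i=1: nums[1] = (9+4)%6 = 1 → [4, 1, 0, 4, 1, 8, 7]
i=2: nums[2] = (0+1)%6 = 1 → [4, 1, 1, 4, 1, 8, 7]
i=3: nums[3] = (4+1)%6 = 5 → [4, 1, 1, 5, 1, 8, 7]
i=4: nums[4] = (1+5)%6 = 0 → [4, 1, 1, 5, 0, 8, 7]
i=5: nums[5] = (8+0)%6 = 2 → [4, 1, 1, 5, 0, 2, 7]
i=6: nums[6] = (7+2)%6 = 3 → [4, 1, 1, 5, 0, 2, 3]

3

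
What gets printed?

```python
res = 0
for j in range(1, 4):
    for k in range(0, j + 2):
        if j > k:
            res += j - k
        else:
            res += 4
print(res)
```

34

j=1,k=0: 1>0, res = 0+1 = 1
j=1,k=1: not 1>1, res = 1+4 = 5
j=1,k=2: not 1>2, res = 5+4 = 9
j=2,k=0: 2>0, res = 9+2 = 11
j=2,k=1: 2>1, res = 11+1 = 12
j=2,k=2: not 2>2, res = 12+4 = 16
j=2,k=3: not 2>3, res = 16+4 = 20
j=3,k=0: 3>0, res = 20+3 = 23
j=3,k=1: 3>1, res = 23+2 = 25
j=3,k=2: 3>2, res = 25+1 = 26
j=3,k=3: not 3>3, res = 26+4 = 30
j=3,k=4: not 3>4, res = 30+4 = 34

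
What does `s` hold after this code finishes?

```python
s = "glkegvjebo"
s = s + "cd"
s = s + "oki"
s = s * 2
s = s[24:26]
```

+ 'cd' → 'glkegvjebocd'
+ 'oki' → 'glkegvjebocdoki'
repeat ×2 → 'glkegvjebocdokiglkegvjebocdoki'
slice [24:26] → 'oc'

'oc'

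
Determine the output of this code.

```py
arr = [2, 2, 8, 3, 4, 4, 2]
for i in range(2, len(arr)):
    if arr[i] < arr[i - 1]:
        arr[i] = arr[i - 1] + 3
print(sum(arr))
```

74

i=2: 8>=2, unchanged → [2, 2, 8, 3, 4, 4, 2]
i=3: 3<8, arr[3] = 8+3 = 11 → [2, 2, 8, 11, 4, 4, 2]
i=4: 4<11, arr[4] = 11+3 = 14 → [2, 2, 8, 11, 14, 4, 2]
i=5: 4<14, arr[5] = 14+3 = 17 → [2, 2, 8, 11, 14, 17, 2]
i=6: 2<17, arr[6] = 17+3 = 20 → [2, 2, 8, 11, 14, 17, 20]
sum = 74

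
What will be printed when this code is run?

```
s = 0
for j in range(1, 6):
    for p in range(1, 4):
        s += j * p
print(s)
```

90

j=1,p=1: s = 0+1 = 1
j=1,p=2: s = 1+2 = 3
j=1,p=3: s = 3+3 = 6
j=2,p=1: s = 6+2 = 8
j=2,p=2: s = 8+4 = 12
j=2,p=3: s = 12+6 = 18
j=3,p=1: s = 18+3 = 21
j=3,p=2: s = 21+6 = 27
j=3,p=3: s = 27+9 = 36
j=4,p=1: s = 36+4 = 40
j=4,p=2: s = 40+8 = 48
j=4,p=3: s = 48+12 = 60
j=5,p=1: s = 60+5 = 65
j=5,p=2: s = 65+10 = 75
j=5,p=3: s = 75+15 = 90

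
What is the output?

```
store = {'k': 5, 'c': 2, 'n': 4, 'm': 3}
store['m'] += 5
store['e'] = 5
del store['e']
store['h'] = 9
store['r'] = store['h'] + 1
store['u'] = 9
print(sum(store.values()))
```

47

store['m'] = 3+5 = 8 → {'k': 5, 'c': 2, 'n': 4, 'm': 8}
store['e'] = 5 → {'k': 5, 'c': 2, 'n': 4, 'm': 8, 'e': 5}
del 'e' → {'k': 5, 'c': 2, 'n': 4, 'm': 8}
store['h'] = 9 → {'k': 5, 'c': 2, 'n': 4, 'm': 8, 'h': 9}
store['r'] = store['h']+1 = 10 → {'k': 5, 'c': 2, 'n': 4, 'm': 8, 'h': 9, 'r': 10}
store['u'] = 9 → {'k': 5, 'c': 2, 'n': 4, 'm': 8, 'h': 9, 'r': 10, 'u': 9}
sum of values = 47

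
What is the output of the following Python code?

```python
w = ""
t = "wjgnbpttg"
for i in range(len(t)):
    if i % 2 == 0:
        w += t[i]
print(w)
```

wgbtg

i=0: add 'w' → 'w'
i=1: skip
i=2: add 'g' → 'wg'
i=3: skip
i=4: add 'b' → 'wgb'
i=5: skip
i=6: add 't' → 'wgbt'
i=7: skip
i=8: add 'g' → 'wgbtg'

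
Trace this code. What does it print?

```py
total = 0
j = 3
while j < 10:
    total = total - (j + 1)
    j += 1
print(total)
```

-49

j=3: total = 0-4 = -4
j=4: total = (-4)-5 = -9
j=5: total = (-9)-6 = -15
j=6: total = (-15)-7 = -22
j=7: total = (-22)-8 = -30
j=8: total = (-30)-9 = -39
j=9: total = (-39)-10 = -49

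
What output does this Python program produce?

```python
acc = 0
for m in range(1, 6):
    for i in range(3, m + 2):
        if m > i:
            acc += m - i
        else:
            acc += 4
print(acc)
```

32

m=2,i=3: not 2>3, acc = 0+4 = 4
m=3,i=3: not 3>3, acc = 4+4 = 8
m=3,i=4: not 3>4, acc = 8+4 = 12
m=4,i=3: 4>3, acc = 12+1 = 13
m=4,i=4: not 4>4, acc = 13+4 = 17
m=4,i=5: not 4>5, acc = 17+4 = 21
m=5,i=3: 5>3, acc = 21+2 = 23
m=5,i=4: 5>4, acc = 23+1 = 24
m=5,i=5: not 5>5, acc = 24+4 = 28
m=5,i=6: not 5>6, acc = 28+4 = 32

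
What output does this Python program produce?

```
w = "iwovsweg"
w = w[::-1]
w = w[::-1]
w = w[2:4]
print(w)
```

reverse → 'gewsvowi'
reverse → 'iwovsweg'
slice [2:4] → 'ov'

ov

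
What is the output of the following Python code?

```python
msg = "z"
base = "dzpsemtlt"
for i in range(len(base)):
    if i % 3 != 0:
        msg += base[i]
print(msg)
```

i=0: skip
i=1: add 'z' → 'zz'
i=2: add 'p' → 'zzp'
i=3: skip
i=4: add 'e' → 'zzpe'
i=5: add 'm' → 'zzpem'
i=6: skip
i=7: add 'l' → 'zzpeml'
i=8: add 't' → 'zzpemlt'

zzpemlt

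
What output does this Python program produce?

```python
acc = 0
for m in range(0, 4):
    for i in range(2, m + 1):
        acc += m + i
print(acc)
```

m=2,i=2: acc = 0+4 = 4
m=3,i=2: acc = 4+5 = 9
m=3,i=3: acc = 9+6 = 15

15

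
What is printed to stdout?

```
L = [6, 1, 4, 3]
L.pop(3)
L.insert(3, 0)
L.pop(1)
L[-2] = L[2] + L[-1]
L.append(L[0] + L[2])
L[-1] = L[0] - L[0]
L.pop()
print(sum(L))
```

6

pop(3) removes 3 → [6, 1, 4]
insert 0 at 3 → [6, 1, 4, 0]
pop(1) removes 1 → [6, 4, 0]
L[-2] = L[2]+L[-1] = 0+0 = 0 → [6, 0, 0]
append L[0]+L[2] = 6+0 = 6 → [6, 0, 0, 6]
L[-1] = L[0]-L[0] = 6-6 = 0 → [6, 0, 0, 0]
pop() removes 0 → [6, 0, 0]
sum = 6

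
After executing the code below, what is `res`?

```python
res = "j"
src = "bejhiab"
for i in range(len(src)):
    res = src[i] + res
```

'baihjebj'

i=0: prepend 'b' → 'bj'
i=1: prepend 'e' → 'ebj'
i=2: prepend 'j' → 'jebj'
i=3: prepend 'h' → 'hjebj'
i=4: prepend 'i' → 'ihjebj'
i=5: prepend 'a' → 'aihjebj'
i=6: prepend 'b' → 'baihjebj'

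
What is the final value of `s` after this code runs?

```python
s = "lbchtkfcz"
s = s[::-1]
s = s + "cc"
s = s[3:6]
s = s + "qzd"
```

'kthqzd'

reverse → 'zcfkthcbl'
+ 'cc' → 'zcfkthcblcc'
slice [3:6] → 'kth'
+ 'qzd' → 'kthqzd'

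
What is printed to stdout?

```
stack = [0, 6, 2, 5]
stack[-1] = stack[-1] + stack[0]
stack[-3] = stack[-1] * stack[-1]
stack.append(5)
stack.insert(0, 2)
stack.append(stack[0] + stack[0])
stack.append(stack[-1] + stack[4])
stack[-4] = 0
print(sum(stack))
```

47

stack[-1] = stack[-1]+stack[0] = 5+0 = 5 → [0, 6, 2, 5]
stack[-3] = stack[-1]*stack[-1] = 5*5 = 25 → [0, 25, 2, 5]
append 5 → [0, 25, 2, 5, 5]
insert 2 at 0 → [2, 0, 25, 2, 5, 5]
append stack[0]+stack[0] = 2+2 = 4 → [2, 0, 25, 2, 5, 5, 4]
append stack[-1]+stack[4] = 4+5 = 9 → [2, 0, 25, 2, 5, 5, 4, 9]
stack[-4] = 0 → [2, 0, 25, 2, 0, 5, 4, 9]
sum = 47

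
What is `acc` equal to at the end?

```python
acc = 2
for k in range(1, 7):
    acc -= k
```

k=1: acc = 2-1 = 1
k=2: acc = 1-2 = -1
k=3: acc = (-1)-3 = -4
k=4: acc = (-4)-4 = -8
k=5: acc = (-8)-5 = -13
k=6: acc = (-13)-6 = -19

-19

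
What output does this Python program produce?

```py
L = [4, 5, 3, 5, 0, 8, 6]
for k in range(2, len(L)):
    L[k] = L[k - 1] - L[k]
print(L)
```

k=2: L[2] = 5-3 = 2 → [4, 5, 2, 5, 0, 8, 6]
k=3: L[3] = 2-5 = -3 → [4, 5, 2, -3, 0, 8, 6]
k=4: L[4] = (-3)-0 = -3 → [4, 5, 2, -3, -3, 8, 6]
k=5: L[5] = (-3)-8 = -11 → [4, 5, 2, -3, -3, -11, 6]
k=6: L[6] = (-11)-6 = -17 → [4, 5, 2, -3, -3, -11, -17]

[4, 5, 2, -3, -3, -11, -17]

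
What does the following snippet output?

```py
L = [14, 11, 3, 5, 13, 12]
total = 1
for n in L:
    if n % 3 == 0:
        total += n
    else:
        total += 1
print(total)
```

20

n=14: not %3==0, total = 1+1 = 2
n=11: not %3==0, total = 2+1 = 3
n=3: %3==0, total = 3+3 = 6
n=5: not %3==0, total = 6+1 = 7
n=13: not %3==0, total = 7+1 = 8
n=12: %3==0, total = 8+12 = 20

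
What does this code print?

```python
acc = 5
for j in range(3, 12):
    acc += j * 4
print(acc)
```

j=3: acc = 5+3*4 = 17
j=4: acc = 17+4*4 = 33
j=5: acc = 33+5*4 = 53
j=6: acc = 53+6*4 = 77
j=7: acc = 77+7*4 = 105
j=8: acc = 105+8*4 = 137
j=9: acc = 137+9*4 = 173
j=10: acc = 173+10*4 = 213
j=11: acc = 213+11*4 = 257

257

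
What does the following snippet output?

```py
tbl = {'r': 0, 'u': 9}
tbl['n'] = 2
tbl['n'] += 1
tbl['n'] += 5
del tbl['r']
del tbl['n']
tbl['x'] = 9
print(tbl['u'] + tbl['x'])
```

tbl['n'] = 2 → {'r': 0, 'u': 9, 'n': 2}
tbl['n'] = 2+1 = 3 → {'r': 0, 'u': 9, 'n': 3}
tbl['n'] = 3+5 = 8 → {'r': 0, 'u': 9, 'n': 8}
del 'r' → {'u': 9, 'n': 8}
del 'n' → {'u': 9}
tbl['x'] = 9 → {'u': 9, 'x': 9}
tbl['u']+tbl['x'] = 9+9 = 18

18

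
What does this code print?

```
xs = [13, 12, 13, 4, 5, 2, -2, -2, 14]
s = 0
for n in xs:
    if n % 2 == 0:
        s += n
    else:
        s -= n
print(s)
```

-3

n=13: not even, s = 0-13 = -13
n=12: even, s = (-13)+12 = -1
n=13: not even, s = (-1)-13 = -14
n=4: even, s = (-14)+4 = -10
n=5: not even, s = (-10)-5 = -15
n=2: even, s = (-15)+2 = -13
n=-2: even, s = (-13)+(-2) = -15
n=-2: even, s = (-15)+(-2) = -17
n=14: even, s = (-17)+14 = -3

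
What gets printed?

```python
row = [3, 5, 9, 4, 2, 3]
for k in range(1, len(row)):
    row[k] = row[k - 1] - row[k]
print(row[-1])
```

k=1: row[1] = 3-5 = -2 → [3, -2, 9, 4, 2, 3]
k=2: row[2] = (-2)-9 = -11 → [3, -2, -11, 4, 2, 3]
k=3: row[3] = (-11)-4 = -15 → [3, -2, -11, -15, 2, 3]
k=4: row[4] = (-15)-2 = -17 → [3, -2, -11, -15, -17, 3]
k=5: row[5] = (-17)-3 = -20 → [3, -2, -11, -15, -17, -20]

-20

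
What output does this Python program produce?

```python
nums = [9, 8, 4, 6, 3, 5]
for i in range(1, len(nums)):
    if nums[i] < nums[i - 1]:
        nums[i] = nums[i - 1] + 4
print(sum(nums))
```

114

i=1: 8<9, nums[1] = 9+4 = 13 → [9, 13, 4, 6, 3, 5]
i=2: 4<13, nums[2] = 13+4 = 17 → [9, 13, 17, 6, 3, 5]
i=3: 6<17, nums[3] = 17+4 = 21 → [9, 13, 17, 21, 3, 5]
i=4: 3<21, nums[4] = 21+4 = 25 → [9, 13, 17, 21, 25, 5]
i=5: 5<25, nums[5] = 25+4 = 29 → [9, 13, 17, 21, 25, 29]
sum = 114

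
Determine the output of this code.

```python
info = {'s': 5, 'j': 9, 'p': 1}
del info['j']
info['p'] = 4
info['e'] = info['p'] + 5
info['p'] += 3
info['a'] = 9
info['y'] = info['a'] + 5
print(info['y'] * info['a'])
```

126

del 'j' → {'s': 5, 'p': 1}
info['p'] = 4 → {'s': 5, 'p': 4}
info['e'] = info['p']+5 = 9 → {'s': 5, 'p': 4, 'e': 9}
info['p'] = 4+3 = 7 → {'s': 5, 'p': 7, 'e': 9}
info['a'] = 9 → {'s': 5, 'p': 7, 'e': 9, 'a': 9}
info['y'] = info['a']+5 = 14 → {'s': 5, 'p': 7, 'e': 9, 'a': 9, 'y': 14}
info['y']*info['a'] = 14*9 = 126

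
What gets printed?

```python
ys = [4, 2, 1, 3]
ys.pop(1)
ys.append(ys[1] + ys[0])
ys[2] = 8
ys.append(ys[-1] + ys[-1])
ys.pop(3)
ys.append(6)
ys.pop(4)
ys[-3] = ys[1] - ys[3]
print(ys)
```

[4, -9, 8, 10]

pop(1) removes 2 → [4, 1, 3]
append ys[1]+ys[0] = 1+4 = 5 → [4, 1, 3, 5]
ys[2] = 8 → [4, 1, 8, 5]
append ys[-1]+ys[-1] = 5+5 = 10 → [4, 1, 8, 5, 10]
pop(3) removes 5 → [4, 1, 8, 10]
append 6 → [4, 1, 8, 10, 6]
pop(4) removes 6 → [4, 1, 8, 10]
ys[-3] = ys[1]-ys[3] = 1-10 = -9 → [4, -9, 8, 10]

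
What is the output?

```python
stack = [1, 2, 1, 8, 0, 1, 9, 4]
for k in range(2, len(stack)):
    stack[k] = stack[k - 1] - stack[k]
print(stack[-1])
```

k=2: stack[2] = 2-1 = 1 → [1, 2, 1, 8, 0, 1, 9, 4]
k=3: stack[3] = 1-8 = -7 → [1, 2, 1, -7, 0, 1, 9, 4]
k=4: stack[4] = (-7)-0 = -7 → [1, 2, 1, -7, -7, 1, 9, 4]
k=5: stack[5] = (-7)-1 = -8 → [1, 2, 1, -7, -7, -8, 9, 4]
k=6: stack[6] = (-8)-9 = -17 → [1, 2, 1, -7, -7, -8, -17, 4]
k=7: stack[7] = (-17)-4 = -21 → [1, 2, 1, -7, -7, -8, -17, -21]

-21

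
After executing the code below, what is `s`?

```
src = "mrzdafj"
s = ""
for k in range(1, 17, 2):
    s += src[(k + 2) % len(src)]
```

k=1: add src[3]='d' → 'd'
k=3: add src[5]='f' → 'df'
k=5: add src[0]='m' → 'dfm'
k=7: add src[2]='z' → 'dfmz'
k=9: add src[4]='a' → 'dfmza'
k=11: add src[6]='j' → 'dfmzaj'
k=13: add src[1]='r' → 'dfmzajr'
k=15: add src[3]='d' → 'dfmzajrd'

'dfmzajrd'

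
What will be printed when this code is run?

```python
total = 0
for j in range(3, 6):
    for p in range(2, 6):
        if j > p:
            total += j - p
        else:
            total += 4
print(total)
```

j=3,p=2: 3>2, total = 0+1 = 1
j=3,p=3: not 3>3, total = 1+4 = 5
j=3,p=4: not 3>4, total = 5+4 = 9
j=3,p=5: not 3>5, total = 9+4 = 13
j=4,p=2: 4>2, total = 13+2 = 15
j=4,p=3: 4>3, total = 15+1 = 16
j=4,p=4: not 4>4, total = 16+4 = 20
j=4,p=5: not 4>5, total = 20+4 = 24
j=5,p=2: 5>2, total = 24+3 = 27
j=5,p=3: 5>3, total = 27+2 = 29
j=5,p=4: 5>4, total = 29+1 = 30
j=5,p=5: not 5>5, total = 30+4 = 34

34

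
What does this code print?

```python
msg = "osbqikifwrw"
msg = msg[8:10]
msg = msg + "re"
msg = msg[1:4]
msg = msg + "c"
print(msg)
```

slice [8:10] → 'wr'
+ 're' → 'wrre'
slice [1:4] → 'rre'
+ 'c' → 'rrec'

rrec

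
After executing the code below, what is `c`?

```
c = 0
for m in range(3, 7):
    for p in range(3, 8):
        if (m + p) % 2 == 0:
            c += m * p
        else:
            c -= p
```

m=3,p=3: even sum, c = 0+9 = 9
m=3,p=4: odd sum, c = 9-4 = 5
m=3,p=5: even sum, c = 5+15 = 20
m=3,p=6: odd sum, c = 20-6 = 14
m=3,p=7: even sum, c = 14+21 = 35
m=4,p=3: odd sum, c = 35-3 = 32
m=4,p=4: even sum, c = 32+16 = 48
m=4,p=5: odd sum, c = 48-5 = 43
m=4,p=6: even sum, c = 43+24 = 67
m=4,p=7: odd sum, c = 67-7 = 60
m=5,p=3: even sum, c = 60+15 = 75
m=5,p=4: odd sum, c = 75-4 = 71
m=5,p=5: even sum, c = 71+25 = 96
m=5,p=6: odd sum, c = 96-6 = 90
m=5,p=7: even sum, c = 90+35 = 125
m=6,p=3: odd sum, c = 125-3 = 122
m=6,p=4: even sum, c = 122+24 = 146
m=6,p=5: odd sum, c = 146-5 = 141
m=6,p=6: even sum, c = 141+36 = 177
m=6,p=7: odd sum, c = 177-7 = 170

170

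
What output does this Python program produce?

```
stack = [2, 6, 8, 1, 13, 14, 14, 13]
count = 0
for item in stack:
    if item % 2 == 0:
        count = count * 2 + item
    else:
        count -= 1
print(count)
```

145

item=2: even, count = 0*2+2 = 2
item=6: even, count = 2*2+6 = 10
item=8: even, count = 10*2+8 = 28
item=1: not even, count = 28-1 = 27
item=13: not even, count = 27-1 = 26
item=14: even, count = 26*2+14 = 66
item=14: even, count = 66*2+14 = 146
item=13: not even, count = 146-1 = 145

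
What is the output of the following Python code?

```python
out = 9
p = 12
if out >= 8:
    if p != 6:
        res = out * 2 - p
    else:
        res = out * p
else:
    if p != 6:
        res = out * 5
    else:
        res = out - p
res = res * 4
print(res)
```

out=9, p=12
out >= 8 is True; p != 6 is True
→ res = out * 2 - p = 6
res = 6*4 = 24

24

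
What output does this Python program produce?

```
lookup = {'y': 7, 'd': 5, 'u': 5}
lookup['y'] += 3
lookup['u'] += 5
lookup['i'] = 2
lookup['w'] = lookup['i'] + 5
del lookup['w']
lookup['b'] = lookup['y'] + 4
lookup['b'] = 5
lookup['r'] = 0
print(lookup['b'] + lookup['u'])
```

15

lookup['y'] = 7+3 = 10 → {'y': 10, 'd': 5, 'u': 5}
lookup['u'] = 5+5 = 10 → {'y': 10, 'd': 5, 'u': 10}
lookup['i'] = 2 → {'y': 10, 'd': 5, 'u': 10, 'i': 2}
lookup['w'] = lookup['i']+5 = 7 → {'y': 10, 'd': 5, 'u': 10, 'i': 2, 'w': 7}
del 'w' → {'y': 10, 'd': 5, 'u': 10, 'i': 2}
lookup['b'] = lookup['y']+4 = 14 → {'y': 10, 'd': 5, 'u': 10, 'i': 2, 'b': 14}
lookup['b'] = 5 → {'y': 10, 'd': 5, 'u': 10, 'i': 2, 'b': 5}
lookup['r'] = 0 → {'y': 10, 'd': 5, 'u': 10, 'i': 2, 'b': 5, 'r': 0}
lookup['b']+lookup['u'] = 5+10 = 15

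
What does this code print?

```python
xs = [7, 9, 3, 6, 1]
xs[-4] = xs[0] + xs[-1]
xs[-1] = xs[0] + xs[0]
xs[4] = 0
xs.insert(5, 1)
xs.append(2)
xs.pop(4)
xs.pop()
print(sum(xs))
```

xs[-4] = xs[0]+xs[-1] = 7+1 = 8 → [7, 8, 3, 6, 1]
xs[-1] = xs[0]+xs[0] = 7+7 = 14 → [7, 8, 3, 6, 14]
xs[4] = 0 → [7, 8, 3, 6, 0]
insert 1 at 5 → [7, 8, 3, 6, 0, 1]
append 2 → [7, 8, 3, 6, 0, 1, 2]
pop(4) removes 0 → [7, 8, 3, 6, 1, 2]
pop() removes 2 → [7, 8, 3, 6, 1]
sum = 25

25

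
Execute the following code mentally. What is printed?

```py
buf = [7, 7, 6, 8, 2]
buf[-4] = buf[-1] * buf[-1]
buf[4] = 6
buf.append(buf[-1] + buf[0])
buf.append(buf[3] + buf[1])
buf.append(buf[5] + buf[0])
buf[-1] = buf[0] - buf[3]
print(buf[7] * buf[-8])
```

-7

buf[-4] = buf[-1]*buf[-1] = 2*2 = 4 → [7, 4, 6, 8, 2]
buf[4] = 6 → [7, 4, 6, 8, 6]
append buf[-1]+buf[0] = 6+7 = 13 → [7, 4, 6, 8, 6, 13]
append buf[3]+buf[1] = 8+4 = 12 → [7, 4, 6, 8, 6, 13, 12]
append buf[5]+buf[0] = 13+7 = 20 → [7, 4, 6, 8, 6, 13, 12, 20]
buf[-1] = buf[0]-buf[3] = 7-8 = -1 → [7, 4, 6, 8, 6, 13, 12, -1]
buf[7]*buf[-8] = (-1)*7 = -7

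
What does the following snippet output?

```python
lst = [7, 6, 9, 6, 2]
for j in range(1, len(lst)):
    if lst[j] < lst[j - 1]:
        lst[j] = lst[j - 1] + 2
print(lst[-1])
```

j=1: 6<7, lst[1] = 7+2 = 9 → [7, 9, 9, 6, 2]
j=2: 9>=9, unchanged → [7, 9, 9, 6, 2]
j=3: 6<9, lst[3] = 9+2 = 11 → [7, 9, 9, 11, 2]
j=4: 2<11, lst[4] = 11+2 = 13 → [7, 9, 9, 11, 13]

13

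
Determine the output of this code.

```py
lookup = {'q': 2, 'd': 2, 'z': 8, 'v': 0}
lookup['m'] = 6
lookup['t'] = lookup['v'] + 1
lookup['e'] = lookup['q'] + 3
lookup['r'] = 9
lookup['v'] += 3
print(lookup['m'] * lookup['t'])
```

lookup['m'] = 6 → {'q': 2, 'd': 2, 'z': 8, 'v': 0, 'm': 6}
lookup['t'] = lookup['v']+1 = 1 → {'q': 2, 'd': 2, 'z': 8, 'v': 0, 'm': 6, 't': 1}
lookup['e'] = lookup['q']+3 = 5 → {'q': 2, 'd': 2, 'z': 8, 'v': 0, 'm': 6, 't': 1, 'e': 5}
lookup['r'] = 9 → {'q': 2, 'd': 2, 'z': 8, 'v': 0, 'm': 6, 't': 1, 'e': 5, 'r': 9}
lookup['v'] = 0+3 = 3 → {'q': 2, 'd': 2, 'z': 8, 'v': 3, 'm': 6, 't': 1, 'e': 5, 'r': 9}
lookup['m']*lookup['t'] = 6*1 = 6

6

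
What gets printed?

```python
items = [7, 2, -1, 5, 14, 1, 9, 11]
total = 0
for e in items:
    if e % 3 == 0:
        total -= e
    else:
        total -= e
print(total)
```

-48

e=7: not %3==0, total = 0-7 = -7
e=2: not %3==0, total = (-7)-2 = -9
e=-1: not %3==0, total = (-9)-(-1) = -8
e=5: not %3==0, total = (-8)-5 = -13
e=14: not %3==0, total = (-13)-14 = -27
e=1: not %3==0, total = (-27)-1 = -28
e=9: %3==0, total = (-28)-9 = -37
e=11: not %3==0, total = (-37)-11 = -48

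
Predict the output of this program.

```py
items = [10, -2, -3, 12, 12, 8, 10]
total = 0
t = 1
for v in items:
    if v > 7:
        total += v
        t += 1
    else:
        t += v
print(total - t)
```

51

v=10: >7, total = 0+10 = 10; t=2
v=-2: not >7; t=0
v=-3: not >7; t=-3
v=12: >7, total = 10+12 = 22; t=-2
v=12: >7, total = 22+12 = 34; t=-1
v=8: >7, total = 34+8 = 42; t=0
v=10: >7, total = 42+10 = 52; t=1
total-t = 52-1 = 51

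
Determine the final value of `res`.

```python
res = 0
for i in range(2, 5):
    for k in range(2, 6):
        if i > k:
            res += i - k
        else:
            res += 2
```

22

i=2,k=2: not 2>2, res = 0+2 = 2
i=2,k=3: not 2>3, res = 2+2 = 4
i=2,k=4: not 2>4, res = 4+2 = 6
i=2,k=5: not 2>5, res = 6+2 = 8
i=3,k=2: 3>2, res = 8+1 = 9
i=3,k=3: not 3>3, res = 9+2 = 11
i=3,k=4: not 3>4, res = 11+2 = 13
i=3,k=5: not 3>5, res = 13+2 = 15
i=4,k=2: 4>2, res = 15+2 = 17
i=4,k=3: 4>3, res = 17+1 = 18
i=4,k=4: not 4>4, res = 18+2 = 20
i=4,k=5: not 4>5, res = 20+2 = 22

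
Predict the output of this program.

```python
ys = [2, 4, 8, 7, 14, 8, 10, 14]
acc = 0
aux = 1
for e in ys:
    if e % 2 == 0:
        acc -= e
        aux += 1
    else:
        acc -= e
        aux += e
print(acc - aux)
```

e=2: even, acc = 0-2 = -2; aux=2
e=4: even, acc = (-2)-4 = -6; aux=3
e=8: even, acc = (-6)-8 = -14; aux=4
e=7: not even, acc = (-14)-7 = -21; aux=11
e=14: even, acc = (-21)-14 = -35; aux=12
e=8: even, acc = (-35)-8 = -43; aux=13
e=10: even, acc = (-43)-10 = -53; aux=14
e=14: even, acc = (-53)-14 = -67; aux=15
acc-aux = (-67)-15 = -82

-82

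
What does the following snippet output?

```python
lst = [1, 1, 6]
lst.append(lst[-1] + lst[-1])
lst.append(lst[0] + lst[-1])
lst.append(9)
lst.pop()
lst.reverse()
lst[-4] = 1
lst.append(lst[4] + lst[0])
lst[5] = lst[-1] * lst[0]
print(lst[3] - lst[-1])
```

append lst[-1]+lst[-1] = 6+6 = 12 → [1, 1, 6, 12]
append lst[0]+lst[-1] = 1+12 = 13 → [1, 1, 6, 12, 13]
append 9 → [1, 1, 6, 12, 13, 9]
pop() removes 9 → [1, 1, 6, 12, 13]
reverse → [13, 12, 6, 1, 1]
lst[-4] = 1 → [13, 1, 6, 1, 1]
append lst[4]+lst[0] = 1+13 = 14 → [13, 1, 6, 1, 1, 14]
lst[5] = lst[-1]*lst[0] = 14*13 = 182 → [13, 1, 6, 1, 1, 182]
lst[3]-lst[-1] = 1-182 = -181

-181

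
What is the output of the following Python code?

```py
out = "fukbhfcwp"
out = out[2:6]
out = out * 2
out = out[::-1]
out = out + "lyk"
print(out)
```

slice [2:6] → 'kbhf'
repeat ×2 → 'kbhfkbhf'
reverse → 'fhbkfhbk'
+ 'lyk' → 'fhbkfhbklyk'

fhbkfhbklyk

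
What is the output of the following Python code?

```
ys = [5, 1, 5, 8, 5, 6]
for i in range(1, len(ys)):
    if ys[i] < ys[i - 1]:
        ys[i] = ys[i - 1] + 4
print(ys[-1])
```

i=1: 1<5, ys[1] = 5+4 = 9 → [5, 9, 5, 8, 5, 6]
i=2: 5<9, ys[2] = 9+4 = 13 → [5, 9, 13, 8, 5, 6]
i=3: 8<13, ys[3] = 13+4 = 17 → [5, 9, 13, 17, 5, 6]
i=4: 5<17, ys[4] = 17+4 = 21 → [5, 9, 13, 17, 21, 6]
i=5: 6<21, ys[5] = 21+4 = 25 → [5, 9, 13, 17, 21, 25]

25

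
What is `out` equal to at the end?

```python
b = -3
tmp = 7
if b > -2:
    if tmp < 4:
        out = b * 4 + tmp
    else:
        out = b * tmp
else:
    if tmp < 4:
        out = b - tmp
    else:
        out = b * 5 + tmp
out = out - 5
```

b=-3, tmp=7
b > -2 is False; tmp < 4 is False
→ out = b * 5 + tmp = -8
out = (-8)-5 = -13

-13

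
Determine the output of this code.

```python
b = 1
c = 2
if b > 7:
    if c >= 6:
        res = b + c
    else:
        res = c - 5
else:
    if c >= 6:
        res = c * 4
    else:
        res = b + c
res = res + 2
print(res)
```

5

b=1, c=2
b > 7 is False; c >= 6 is False
→ res = b + c = 3
res = 3+2 = 5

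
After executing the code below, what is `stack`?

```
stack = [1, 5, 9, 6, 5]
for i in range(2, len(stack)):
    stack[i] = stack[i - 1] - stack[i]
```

i=2: stack[2] = 5-9 = -4 → [1, 5, -4, 6, 5]
i=3: stack[3] = (-4)-6 = -10 → [1, 5, -4, -10, 5]
i=4: stack[4] = (-10)-5 = -15 → [1, 5, -4, -10, -15]

[1, 5, -4, -10, -15]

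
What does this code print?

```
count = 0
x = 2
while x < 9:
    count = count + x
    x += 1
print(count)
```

35

x=2: count = 0+2 = 2
x=3: count = 2+3 = 5
x=4: count = 5+4 = 9
x=5: count = 9+5 = 14
x=6: count = 14+6 = 20
x=7: count = 20+7 = 27
x=8: count = 27+8 = 35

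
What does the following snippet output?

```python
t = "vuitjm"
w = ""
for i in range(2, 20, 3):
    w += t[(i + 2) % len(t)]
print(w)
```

i=2: add t[4]='j' → 'j'
i=5: add t[1]='u' → 'ju'
i=8: add t[4]='j' → 'juj'
i=11: add t[1]='u' → 'juju'
i=14: add t[4]='j' → 'jujuj'
i=17: add t[1]='u' → 'jujuju'

jujuju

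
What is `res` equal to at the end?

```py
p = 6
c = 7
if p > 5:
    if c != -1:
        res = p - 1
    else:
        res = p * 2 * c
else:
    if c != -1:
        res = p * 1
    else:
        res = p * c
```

5

p=6, c=7
p > 5 is True; c != -1 is True
→ res = p - 1 = 5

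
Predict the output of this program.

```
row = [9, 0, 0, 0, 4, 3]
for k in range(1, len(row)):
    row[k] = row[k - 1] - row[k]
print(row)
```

k=1: row[1] = 9-0 = 9 → [9, 9, 0, 0, 4, 3]
k=2: row[2] = 9-0 = 9 → [9, 9, 9, 0, 4, 3]
k=3: row[3] = 9-0 = 9 → [9, 9, 9, 9, 4, 3]
k=4: row[4] = 9-4 = 5 → [9, 9, 9, 9, 5, 3]
k=5: row[5] = 5-3 = 2 → [9, 9, 9, 9, 5, 2]

[9, 9, 9, 9, 5, 2]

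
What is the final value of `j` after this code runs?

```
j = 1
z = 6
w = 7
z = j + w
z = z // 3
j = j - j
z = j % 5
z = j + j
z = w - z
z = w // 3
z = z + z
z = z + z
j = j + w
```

7

z = 1+7 = 8
z = 8//3 = 2
j = 1-1 = 0
z = 0%5 = 0
z = 0+0 = 0
z = 7-0 = 7
z = 7//3 = 2
z = 2+2 = 4
z = 4+4 = 8
j = 0+7 = 7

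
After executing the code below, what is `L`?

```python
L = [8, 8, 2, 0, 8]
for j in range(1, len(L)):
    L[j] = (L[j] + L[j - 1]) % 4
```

[8, 0, 2, 2, 2]

j=1: L[1] = (8+8)%4 = 0 → [8, 0, 2, 0, 8]
j=2: L[2] = (2+0)%4 = 2 → [8, 0, 2, 0, 8]
j=3: L[3] = (0+2)%4 = 2 → [8, 0, 2, 2, 8]
j=4: L[4] = (8+2)%4 = 2 → [8, 0, 2, 2, 2]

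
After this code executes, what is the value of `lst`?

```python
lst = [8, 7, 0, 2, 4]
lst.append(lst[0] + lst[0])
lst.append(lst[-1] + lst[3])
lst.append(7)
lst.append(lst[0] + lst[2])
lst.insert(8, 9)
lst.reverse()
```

[8, 9, 7, 18, 16, 4, 2, 0, 7, 8]

append lst[0]+lst[0] = 8+8 = 16 → [8, 7, 0, 2, 4, 16]
append lst[-1]+lst[3] = 16+2 = 18 → [8, 7, 0, 2, 4, 16, 18]
append 7 → [8, 7, 0, 2, 4, 16, 18, 7]
append lst[0]+lst[2] = 8+0 = 8 → [8, 7, 0, 2, 4, 16, 18, 7, 8]
insert 9 at 8 → [8, 7, 0, 2, 4, 16, 18, 7, 9, 8]
reverse → [8, 9, 7, 18, 16, 4, 2, 0, 7, 8]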